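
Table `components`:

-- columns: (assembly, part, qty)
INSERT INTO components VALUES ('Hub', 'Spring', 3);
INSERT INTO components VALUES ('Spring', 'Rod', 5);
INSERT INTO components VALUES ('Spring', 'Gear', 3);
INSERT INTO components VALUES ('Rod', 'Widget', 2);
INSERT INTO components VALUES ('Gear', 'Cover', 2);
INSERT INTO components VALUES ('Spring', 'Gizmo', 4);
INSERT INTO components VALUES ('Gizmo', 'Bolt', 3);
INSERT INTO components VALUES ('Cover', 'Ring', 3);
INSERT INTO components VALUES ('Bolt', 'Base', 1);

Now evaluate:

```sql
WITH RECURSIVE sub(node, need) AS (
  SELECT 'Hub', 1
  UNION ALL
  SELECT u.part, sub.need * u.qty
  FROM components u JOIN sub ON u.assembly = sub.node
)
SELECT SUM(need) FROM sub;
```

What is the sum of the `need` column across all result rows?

214

Base: (Hub, need=1).
Iteration 1: components of {Hub} -> Spring = 1*3 = 3.
Iteration 2: components of {Spring} -> Gear = 3*3 = 9, Gizmo = 3*4 = 12, Rod = 3*5 = 15.
Iteration 3: components of {Gear,Gizmo,Rod} -> Bolt = 12*3 = 36, Cover = 9*2 = 18, Widget = 15*2 = 30.
Iteration 4: components of {Bolt,Cover,Widget} -> Base = 36*1 = 36, Ring = 18*3 = 54.
Iteration 5: no further components; recursion stops.
SUM(need) = 1 + 3 + 15 + 9 + 12 + 30 + 18 + 36 + 54 + 36 = 214.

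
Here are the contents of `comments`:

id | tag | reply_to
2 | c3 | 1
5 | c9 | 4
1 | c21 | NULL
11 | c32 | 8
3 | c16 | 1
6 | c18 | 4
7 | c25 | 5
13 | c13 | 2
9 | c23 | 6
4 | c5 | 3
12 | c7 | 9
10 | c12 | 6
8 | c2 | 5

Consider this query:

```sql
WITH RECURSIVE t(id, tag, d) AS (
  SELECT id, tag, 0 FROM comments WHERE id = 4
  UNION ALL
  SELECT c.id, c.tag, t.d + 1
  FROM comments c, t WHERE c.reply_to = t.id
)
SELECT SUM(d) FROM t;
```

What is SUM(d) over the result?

Base: id=4 (c5) at d 0.
Iteration 1: rows with reply_to in {4} -> c9 (id 5, d 1), c18 (id 6, d 1).
Iteration 2: rows with reply_to in {5,6} -> c25 (id 7, d 2), c2 (id 8, d 2), c23 (id 9, d 2), c12 (id 10, d 2).
Iteration 3: rows with reply_to in {7,8,9,10} -> c32 (id 11, d 3), c7 (id 12, d 3).
Iteration 4: no rows with reply_to in {11,12}; recursion stops.
SUM(d) = 0 + 1 + 1 + 2 + 2 + 2 + 2 + 3 + 3 = 16.

16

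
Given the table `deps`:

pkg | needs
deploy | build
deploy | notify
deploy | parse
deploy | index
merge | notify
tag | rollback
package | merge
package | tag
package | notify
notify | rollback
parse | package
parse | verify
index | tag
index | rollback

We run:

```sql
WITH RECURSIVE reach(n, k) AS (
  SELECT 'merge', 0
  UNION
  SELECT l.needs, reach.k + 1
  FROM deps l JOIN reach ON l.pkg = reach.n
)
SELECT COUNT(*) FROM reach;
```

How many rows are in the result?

3

Base: (merge, k=0).
Iteration 1: edges from {merge} -> (notify, k=1).
Iteration 2: edges from {notify} -> (rollback, k=2).
Iteration 3: no outgoing edges from {rollback}; recursion stops.
Total rows emitted: 3.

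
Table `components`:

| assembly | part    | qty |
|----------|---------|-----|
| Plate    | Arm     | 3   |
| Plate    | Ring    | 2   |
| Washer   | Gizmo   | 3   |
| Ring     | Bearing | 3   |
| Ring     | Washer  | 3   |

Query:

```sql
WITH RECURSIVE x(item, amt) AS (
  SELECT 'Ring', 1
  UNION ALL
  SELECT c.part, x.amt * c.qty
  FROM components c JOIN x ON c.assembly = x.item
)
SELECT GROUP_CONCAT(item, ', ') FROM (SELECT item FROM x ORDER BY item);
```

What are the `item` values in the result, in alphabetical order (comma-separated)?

Bearing, Gizmo, Ring, Washer

Base: (Ring, amt=1).
Iteration 1: components of {Ring} -> Bearing = 1*3 = 3, Washer = 1*3 = 3.
Iteration 2: components of {Bearing,Washer} -> Gizmo = 3*3 = 9.
Iteration 3: no further components; recursion stops.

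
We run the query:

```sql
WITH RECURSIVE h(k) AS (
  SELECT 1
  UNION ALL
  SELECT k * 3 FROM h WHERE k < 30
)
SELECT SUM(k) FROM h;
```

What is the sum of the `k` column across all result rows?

Base: k=1.
Iteration 1: 1 < 30 holds -> k = 1 * 3 = 3.
Iteration 2: 3 < 30 holds -> k = 3 * 3 = 9.
Iteration 3: 9 < 30 holds -> k = 9 * 3 = 27.
Iteration 4: 27 < 30 holds -> k = 27 * 3 = 81.
Iteration 5: 81 < 30 fails; recursion stops.
SUM(k) = 1 + 3 + 9 + 27 + 81 = 121.

121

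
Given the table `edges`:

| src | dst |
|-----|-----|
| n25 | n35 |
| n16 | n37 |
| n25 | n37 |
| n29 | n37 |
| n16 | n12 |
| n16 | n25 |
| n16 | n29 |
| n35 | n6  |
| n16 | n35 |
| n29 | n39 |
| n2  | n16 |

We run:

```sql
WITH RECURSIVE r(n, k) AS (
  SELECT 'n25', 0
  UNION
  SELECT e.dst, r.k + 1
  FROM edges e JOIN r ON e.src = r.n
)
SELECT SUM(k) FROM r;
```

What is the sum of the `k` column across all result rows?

4

Base: (n25, k=0).
Iteration 1: edges from {n25} -> (n35, k=1), (n37, k=1).
Iteration 2: edges from {n35,n37} -> (n6, k=2).
Iteration 3: no outgoing edges from {n6}; recursion stops.
SUM(k) = 0 + 1 + 1 + 2 = 4.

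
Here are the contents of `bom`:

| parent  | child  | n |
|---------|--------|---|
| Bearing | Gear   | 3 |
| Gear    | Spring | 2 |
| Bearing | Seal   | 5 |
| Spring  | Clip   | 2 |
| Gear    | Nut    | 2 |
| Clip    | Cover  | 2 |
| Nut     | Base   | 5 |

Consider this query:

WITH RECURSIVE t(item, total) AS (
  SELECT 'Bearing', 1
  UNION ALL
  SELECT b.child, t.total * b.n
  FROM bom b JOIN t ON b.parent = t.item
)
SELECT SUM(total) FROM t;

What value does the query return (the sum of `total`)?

Base: (Bearing, total=1).
Iteration 1: components of {Bearing} -> Gear = 1*3 = 3, Seal = 1*5 = 5.
Iteration 2: components of {Gear,Seal} -> Nut = 3*2 = 6, Spring = 3*2 = 6.
Iteration 3: components of {Nut,Spring} -> Base = 6*5 = 30, Clip = 6*2 = 12.
Iteration 4: components of {Base,Clip} -> Cover = 12*2 = 24.
Iteration 5: no further components; recursion stops.
SUM(total) = 1 + 3 + 5 + 6 + 6 + 12 + 30 + 24 = 87.

87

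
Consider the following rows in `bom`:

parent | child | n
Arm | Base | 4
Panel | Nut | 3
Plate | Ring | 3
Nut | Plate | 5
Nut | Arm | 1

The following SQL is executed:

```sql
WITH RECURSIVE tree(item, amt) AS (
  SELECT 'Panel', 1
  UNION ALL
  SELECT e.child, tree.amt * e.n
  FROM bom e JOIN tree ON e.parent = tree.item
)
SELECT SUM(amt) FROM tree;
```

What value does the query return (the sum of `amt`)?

Base: (Panel, amt=1).
Iteration 1: components of {Panel} -> Nut = 1*3 = 3.
Iteration 2: components of {Nut} -> Arm = 3*1 = 3, Plate = 3*5 = 15.
Iteration 3: components of {Arm,Plate} -> Base = 3*4 = 12, Ring = 15*3 = 45.
Iteration 4: no further components; recursion stops.
SUM(amt) = 1 + 3 + 3 + 15 + 12 + 45 = 79.

79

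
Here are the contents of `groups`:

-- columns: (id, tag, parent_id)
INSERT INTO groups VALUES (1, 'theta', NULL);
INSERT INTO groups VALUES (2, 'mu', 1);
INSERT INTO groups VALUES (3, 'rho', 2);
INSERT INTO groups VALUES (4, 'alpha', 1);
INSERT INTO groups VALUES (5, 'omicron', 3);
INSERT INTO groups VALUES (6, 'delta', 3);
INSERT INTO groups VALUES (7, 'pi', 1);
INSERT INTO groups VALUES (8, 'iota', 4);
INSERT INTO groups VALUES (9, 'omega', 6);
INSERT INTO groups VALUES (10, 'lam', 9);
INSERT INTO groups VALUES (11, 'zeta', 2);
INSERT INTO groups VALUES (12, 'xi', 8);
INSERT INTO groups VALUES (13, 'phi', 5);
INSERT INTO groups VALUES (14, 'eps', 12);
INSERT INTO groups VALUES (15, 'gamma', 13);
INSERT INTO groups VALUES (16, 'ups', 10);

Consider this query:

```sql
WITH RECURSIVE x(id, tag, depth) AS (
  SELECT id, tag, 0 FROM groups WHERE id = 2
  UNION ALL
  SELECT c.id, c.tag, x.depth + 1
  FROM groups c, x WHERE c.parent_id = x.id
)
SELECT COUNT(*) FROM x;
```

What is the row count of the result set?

10

Base: id=2 (mu) at depth 0.
Iteration 1: rows with parent_id in {2} -> rho (id 3, depth 1), zeta (id 11, depth 1).
Iteration 2: rows with parent_id in {3,11} -> omicron (id 5, depth 2), delta (id 6, depth 2).
Iteration 3: rows with parent_id in {5,6} -> omega (id 9, depth 3), phi (id 13, depth 3).
Iteration 4: rows with parent_id in {9,13} -> lam (id 10, depth 4), gamma (id 15, depth 4).
Iteration 5: rows with parent_id in {10,15} -> ups (id 16, depth 5).
Iteration 6: no rows with parent_id in {16}; recursion stops.
Total rows emitted: 10.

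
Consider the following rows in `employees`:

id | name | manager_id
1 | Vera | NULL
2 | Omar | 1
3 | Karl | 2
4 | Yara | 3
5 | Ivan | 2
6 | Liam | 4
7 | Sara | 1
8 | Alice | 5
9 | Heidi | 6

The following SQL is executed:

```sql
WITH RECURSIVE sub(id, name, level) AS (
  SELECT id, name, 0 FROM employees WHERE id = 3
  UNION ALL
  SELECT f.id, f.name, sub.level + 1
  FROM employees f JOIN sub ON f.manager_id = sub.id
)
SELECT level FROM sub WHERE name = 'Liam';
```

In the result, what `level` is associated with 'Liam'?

Base: id=3 (Karl) at level 0.
Iteration 1: rows with manager_id in {3} -> Yara (id 4, level 1).
Iteration 2: rows with manager_id in {4} -> Liam (id 6, level 2).
Iteration 3: rows with manager_id in {6} -> Heidi (id 9, level 3).
Iteration 4: no rows with manager_id in {9}; recursion stops.

2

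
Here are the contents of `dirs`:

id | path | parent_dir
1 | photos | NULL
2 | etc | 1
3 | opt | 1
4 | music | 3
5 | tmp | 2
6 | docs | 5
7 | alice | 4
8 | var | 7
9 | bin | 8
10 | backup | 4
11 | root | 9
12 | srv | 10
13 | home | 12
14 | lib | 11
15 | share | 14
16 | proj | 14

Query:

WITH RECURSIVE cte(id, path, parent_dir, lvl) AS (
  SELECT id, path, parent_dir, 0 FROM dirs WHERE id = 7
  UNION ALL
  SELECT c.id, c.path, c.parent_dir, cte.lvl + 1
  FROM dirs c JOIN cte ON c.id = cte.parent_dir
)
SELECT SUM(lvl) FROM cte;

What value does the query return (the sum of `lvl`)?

Base: id=7 (alice), parent_dir=4, lvl 0.
Iteration 1: join on id=4 -> music (id 4, parent_dir=3, lvl 1).
Iteration 2: join on id=3 -> opt (id 3, parent_dir=1, lvl 2).
Iteration 3: join on id=1 -> photos (id 1, parent_dir=NULL, lvl 3).
Iteration 4: parent_dir is NULL; no match; recursion stops.
SUM(lvl) = 0 + 1 + 2 + 3 = 6.

6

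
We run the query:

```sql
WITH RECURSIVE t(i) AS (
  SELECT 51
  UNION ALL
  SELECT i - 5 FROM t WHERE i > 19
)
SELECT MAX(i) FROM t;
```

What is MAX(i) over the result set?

Base: i=51.
Iteration 1: 51 > 19 holds -> i = 51 - 5 = 46.
Iteration 2: 46 > 19 holds -> i = 46 - 5 = 41.
Iteration 3: 41 > 19 holds -> i = 41 - 5 = 36.
Iteration 4: 36 > 19 holds -> i = 36 - 5 = 31.
Iteration 5: 31 > 19 holds -> i = 31 - 5 = 26.
Iteration 6: 26 > 19 holds -> i = 26 - 5 = 21.
Iteration 7: 21 > 19 holds -> i = 21 - 5 = 16.
Iteration 8: 16 > 19 fails; recursion stops.
i values: 51, 46, 41, 36, 31, 26, 21, 16; the maximum is 51.

51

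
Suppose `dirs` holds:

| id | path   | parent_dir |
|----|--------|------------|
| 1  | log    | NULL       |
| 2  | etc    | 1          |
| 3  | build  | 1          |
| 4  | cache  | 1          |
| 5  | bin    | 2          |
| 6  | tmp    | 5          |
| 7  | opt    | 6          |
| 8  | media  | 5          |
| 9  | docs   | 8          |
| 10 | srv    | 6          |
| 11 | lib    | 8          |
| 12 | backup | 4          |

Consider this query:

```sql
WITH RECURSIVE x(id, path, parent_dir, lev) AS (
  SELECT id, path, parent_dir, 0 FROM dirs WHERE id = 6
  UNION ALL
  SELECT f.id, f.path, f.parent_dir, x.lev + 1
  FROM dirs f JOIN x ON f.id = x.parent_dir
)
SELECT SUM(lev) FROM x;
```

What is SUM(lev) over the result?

6

Base: id=6 (tmp), parent_dir=5, lev 0.
Iteration 1: join on id=5 -> bin (id 5, parent_dir=2, lev 1).
Iteration 2: join on id=2 -> etc (id 2, parent_dir=1, lev 2).
Iteration 3: join on id=1 -> log (id 1, parent_dir=NULL, lev 3).
Iteration 4: parent_dir is NULL; no match; recursion stops.
SUM(lev) = 0 + 1 + 2 + 3 = 6.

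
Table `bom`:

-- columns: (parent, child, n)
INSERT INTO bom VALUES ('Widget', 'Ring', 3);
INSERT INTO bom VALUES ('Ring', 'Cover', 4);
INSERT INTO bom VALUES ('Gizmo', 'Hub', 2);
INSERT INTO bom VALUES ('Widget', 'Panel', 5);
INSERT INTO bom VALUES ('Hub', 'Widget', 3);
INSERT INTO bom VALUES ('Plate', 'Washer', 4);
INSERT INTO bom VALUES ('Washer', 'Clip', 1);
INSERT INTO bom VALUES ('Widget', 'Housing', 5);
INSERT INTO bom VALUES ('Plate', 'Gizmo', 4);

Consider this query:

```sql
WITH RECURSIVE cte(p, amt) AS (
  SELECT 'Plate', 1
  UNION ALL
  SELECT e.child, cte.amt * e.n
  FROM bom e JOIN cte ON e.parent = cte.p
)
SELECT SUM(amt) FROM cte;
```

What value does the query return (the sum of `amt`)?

Base: (Plate, amt=1).
Iteration 1: components of {Plate} -> Gizmo = 1*4 = 4, Washer = 1*4 = 4.
Iteration 2: components of {Gizmo,Washer} -> Clip = 4*1 = 4, Hub = 4*2 = 8.
Iteration 3: components of {Clip,Hub} -> Widget = 8*3 = 24.
Iteration 4: components of {Widget} -> Housing = 24*5 = 120, Panel = 24*5 = 120, Ring = 24*3 = 72.
Iteration 5: components of {Housing,Panel,Ring} -> Cover = 72*4 = 288.
Iteration 6: no further components; recursion stops.
SUM(amt) = 1 + 4 + 4 + 4 + 8 + 24 + 120 + 72 + 120 + 288 = 645.

645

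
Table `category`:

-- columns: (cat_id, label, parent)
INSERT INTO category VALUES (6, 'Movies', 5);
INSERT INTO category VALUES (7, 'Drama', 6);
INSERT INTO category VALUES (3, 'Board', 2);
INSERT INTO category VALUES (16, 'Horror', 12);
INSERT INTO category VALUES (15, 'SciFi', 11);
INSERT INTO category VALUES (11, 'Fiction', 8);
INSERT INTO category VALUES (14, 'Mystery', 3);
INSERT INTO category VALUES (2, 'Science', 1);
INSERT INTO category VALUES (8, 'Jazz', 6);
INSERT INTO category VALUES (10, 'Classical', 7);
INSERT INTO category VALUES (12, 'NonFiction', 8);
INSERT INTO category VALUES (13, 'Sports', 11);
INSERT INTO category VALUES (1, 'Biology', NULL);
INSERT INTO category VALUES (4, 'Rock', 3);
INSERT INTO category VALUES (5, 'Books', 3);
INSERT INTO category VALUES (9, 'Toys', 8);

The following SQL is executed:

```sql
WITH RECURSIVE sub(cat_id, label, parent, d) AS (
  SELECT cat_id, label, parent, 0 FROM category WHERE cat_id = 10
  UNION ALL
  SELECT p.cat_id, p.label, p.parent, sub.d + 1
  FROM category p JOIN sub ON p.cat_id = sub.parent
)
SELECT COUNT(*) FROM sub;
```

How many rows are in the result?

Base: cat_id=10 (Classical), parent=7, d 0.
Iteration 1: join on cat_id=7 -> Drama (id 7, parent=6, d 1).
Iteration 2: join on cat_id=6 -> Movies (id 6, parent=5, d 2).
Iteration 3: join on cat_id=5 -> Books (id 5, parent=3, d 3).
Iteration 4: join on cat_id=3 -> Board (id 3, parent=2, d 4).
Iteration 5: join on cat_id=2 -> Science (id 2, parent=1, d 5).
Iteration 6: join on cat_id=1 -> Biology (id 1, parent=NULL, d 6).
Iteration 7: parent is NULL; no match; recursion stops.
Total rows emitted: 7.

7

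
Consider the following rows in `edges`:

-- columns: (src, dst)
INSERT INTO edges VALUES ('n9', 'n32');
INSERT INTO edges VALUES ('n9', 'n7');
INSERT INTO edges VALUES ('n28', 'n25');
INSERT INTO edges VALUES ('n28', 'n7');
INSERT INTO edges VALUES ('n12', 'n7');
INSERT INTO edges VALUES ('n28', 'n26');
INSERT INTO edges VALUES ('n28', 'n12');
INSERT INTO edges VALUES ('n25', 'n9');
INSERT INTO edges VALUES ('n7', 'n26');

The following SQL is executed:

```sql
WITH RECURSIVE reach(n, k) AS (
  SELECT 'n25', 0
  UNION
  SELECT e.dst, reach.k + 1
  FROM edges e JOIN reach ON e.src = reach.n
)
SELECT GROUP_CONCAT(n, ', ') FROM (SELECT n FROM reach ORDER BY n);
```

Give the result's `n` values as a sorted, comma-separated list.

n25, n26, n32, n7, n9

Base: (n25, k=0).
Iteration 1: edges from {n25} -> (n9, k=1).
Iteration 2: edges from {n9} -> (n32, k=2), (n7, k=2).
Iteration 3: edges from {n32,n7} -> (n26, k=3).
Iteration 4: no outgoing edges from {n26}; recursion stops.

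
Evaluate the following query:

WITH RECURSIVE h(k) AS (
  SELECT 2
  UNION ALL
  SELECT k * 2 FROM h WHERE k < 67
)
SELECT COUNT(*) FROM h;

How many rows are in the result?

Base: k=2.
Iteration 1: 2 < 67 holds -> k = 2 * 2 = 4.
Iteration 2: 4 < 67 holds -> k = 4 * 2 = 8.
Iteration 3: 8 < 67 holds -> k = 8 * 2 = 16.
Iteration 4: 16 < 67 holds -> k = 16 * 2 = 32.
Iteration 5: 32 < 67 holds -> k = 32 * 2 = 64.
Iteration 6: 64 < 67 holds -> k = 64 * 2 = 128.
Iteration 7: 128 < 67 fails; recursion stops.
Total rows emitted: 7.

7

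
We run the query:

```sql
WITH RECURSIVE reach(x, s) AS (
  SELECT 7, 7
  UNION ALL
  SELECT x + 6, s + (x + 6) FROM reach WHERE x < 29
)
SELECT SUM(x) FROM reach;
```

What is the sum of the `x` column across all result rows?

95

Base: x=7, s=7.
Iteration 1: 7 < 29 holds -> x = 7 + 6 = 13, s = 7 + 13 = 20.
Iteration 2: 13 < 29 holds -> x = 13 + 6 = 19, s = 20 + 19 = 39.
Iteration 3: 19 < 29 holds -> x = 19 + 6 = 25, s = 39 + 25 = 64.
Iteration 4: 25 < 29 holds -> x = 25 + 6 = 31, s = 64 + 31 = 95.
Iteration 5: 31 < 29 fails; recursion stops.
SUM(x) = 7 + 13 + 19 + 25 + 31 = 95.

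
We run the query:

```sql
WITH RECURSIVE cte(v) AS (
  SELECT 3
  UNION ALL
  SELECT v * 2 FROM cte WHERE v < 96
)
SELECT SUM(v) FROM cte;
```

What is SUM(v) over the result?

Base: v=3.
Iteration 1: 3 < 96 holds -> v = 3 * 2 = 6.
Iteration 2: 6 < 96 holds -> v = 6 * 2 = 12.
Iteration 3: 12 < 96 holds -> v = 12 * 2 = 24.
Iteration 4: 24 < 96 holds -> v = 24 * 2 = 48.
Iteration 5: 48 < 96 holds -> v = 48 * 2 = 96.
Iteration 6: 96 < 96 fails; recursion stops.
SUM(v) = 3 + 6 + 12 + 24 + 48 + 96 = 189.

189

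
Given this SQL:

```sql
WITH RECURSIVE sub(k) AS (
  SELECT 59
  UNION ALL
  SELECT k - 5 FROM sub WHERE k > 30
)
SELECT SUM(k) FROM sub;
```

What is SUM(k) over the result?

Base: k=59.
Iteration 1: 59 > 30 holds -> k = 59 - 5 = 54.
Iteration 2: 54 > 30 holds -> k = 54 - 5 = 49.
Iteration 3: 49 > 30 holds -> k = 49 - 5 = 44.
Iteration 4: 44 > 30 holds -> k = 44 - 5 = 39.
Iteration 5: 39 > 30 holds -> k = 39 - 5 = 34.
Iteration 6: 34 > 30 holds -> k = 34 - 5 = 29.
Iteration 7: 29 > 30 fails; recursion stops.
SUM(k) = 59 + 54 + 49 + 44 + 39 + 34 + 29 = 308.

308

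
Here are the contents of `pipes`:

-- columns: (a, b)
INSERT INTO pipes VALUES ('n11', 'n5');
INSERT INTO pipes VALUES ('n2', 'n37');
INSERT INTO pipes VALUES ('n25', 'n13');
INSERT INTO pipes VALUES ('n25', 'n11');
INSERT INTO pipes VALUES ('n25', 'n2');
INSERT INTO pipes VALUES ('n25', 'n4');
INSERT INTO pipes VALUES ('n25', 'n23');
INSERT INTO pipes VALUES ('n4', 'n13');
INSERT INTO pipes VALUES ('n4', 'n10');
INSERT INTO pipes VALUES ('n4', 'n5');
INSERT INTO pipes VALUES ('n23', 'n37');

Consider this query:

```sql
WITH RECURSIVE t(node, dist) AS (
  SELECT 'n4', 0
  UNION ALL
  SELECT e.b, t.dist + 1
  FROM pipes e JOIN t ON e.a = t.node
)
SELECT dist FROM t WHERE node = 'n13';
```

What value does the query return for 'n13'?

1

Base: (n4, dist=0).
Iteration 1: edges from {n4} -> (n10, dist=1), (n13, dist=1), (n5, dist=1).
Iteration 2: no outgoing edges from {n10,n13,n5}; recursion stops.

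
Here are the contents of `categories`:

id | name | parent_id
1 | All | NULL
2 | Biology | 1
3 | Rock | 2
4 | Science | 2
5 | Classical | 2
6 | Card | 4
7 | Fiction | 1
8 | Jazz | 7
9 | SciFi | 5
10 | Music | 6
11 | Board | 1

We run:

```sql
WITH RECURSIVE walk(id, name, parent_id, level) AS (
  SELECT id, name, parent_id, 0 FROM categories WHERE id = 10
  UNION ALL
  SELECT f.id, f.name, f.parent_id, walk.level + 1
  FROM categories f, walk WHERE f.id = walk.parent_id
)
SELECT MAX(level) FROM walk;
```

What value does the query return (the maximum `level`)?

Base: id=10 (Music), parent_id=6, level 0.
Iteration 1: join on id=6 -> Card (id 6, parent_id=4, level 1).
Iteration 2: join on id=4 -> Science (id 4, parent_id=2, level 2).
Iteration 3: join on id=2 -> Biology (id 2, parent_id=1, level 3).
Iteration 4: join on id=1 -> All (id 1, parent_id=NULL, level 4).
Iteration 5: parent_id is NULL; no match; recursion stops.
level values: 0, 1, 2, 3, 4; the maximum is 4.

4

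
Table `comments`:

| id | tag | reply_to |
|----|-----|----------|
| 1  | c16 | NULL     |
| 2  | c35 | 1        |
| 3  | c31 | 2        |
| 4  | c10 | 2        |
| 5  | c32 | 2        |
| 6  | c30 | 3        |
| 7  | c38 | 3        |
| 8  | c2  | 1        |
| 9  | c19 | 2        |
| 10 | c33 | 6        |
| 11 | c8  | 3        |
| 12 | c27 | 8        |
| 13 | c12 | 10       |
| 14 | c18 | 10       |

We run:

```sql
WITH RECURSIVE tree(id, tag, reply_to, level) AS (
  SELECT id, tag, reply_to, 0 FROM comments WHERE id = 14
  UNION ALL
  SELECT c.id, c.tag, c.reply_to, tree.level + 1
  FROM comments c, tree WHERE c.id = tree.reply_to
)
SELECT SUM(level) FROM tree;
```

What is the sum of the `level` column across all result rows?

15

Base: id=14 (c18), reply_to=10, level 0.
Iteration 1: join on id=10 -> c33 (id 10, reply_to=6, level 1).
Iteration 2: join on id=6 -> c30 (id 6, reply_to=3, level 2).
Iteration 3: join on id=3 -> c31 (id 3, reply_to=2, level 3).
Iteration 4: join on id=2 -> c35 (id 2, reply_to=1, level 4).
Iteration 5: join on id=1 -> c16 (id 1, reply_to=NULL, level 5).
Iteration 6: reply_to is NULL; no match; recursion stops.
SUM(level) = 0 + 1 + 2 + 3 + 4 + 5 = 15.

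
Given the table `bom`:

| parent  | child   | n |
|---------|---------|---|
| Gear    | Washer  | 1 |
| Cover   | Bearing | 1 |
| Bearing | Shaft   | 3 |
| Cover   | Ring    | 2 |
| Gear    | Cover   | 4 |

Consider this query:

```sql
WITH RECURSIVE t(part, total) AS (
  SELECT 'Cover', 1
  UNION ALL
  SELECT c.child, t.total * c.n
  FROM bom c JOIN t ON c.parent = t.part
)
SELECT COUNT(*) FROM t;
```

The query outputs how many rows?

4

Base: (Cover, total=1).
Iteration 1: components of {Cover} -> Bearing = 1*1 = 1, Ring = 1*2 = 2.
Iteration 2: components of {Bearing,Ring} -> Shaft = 1*3 = 3.
Iteration 3: no further components; recursion stops.
Total rows emitted: 4.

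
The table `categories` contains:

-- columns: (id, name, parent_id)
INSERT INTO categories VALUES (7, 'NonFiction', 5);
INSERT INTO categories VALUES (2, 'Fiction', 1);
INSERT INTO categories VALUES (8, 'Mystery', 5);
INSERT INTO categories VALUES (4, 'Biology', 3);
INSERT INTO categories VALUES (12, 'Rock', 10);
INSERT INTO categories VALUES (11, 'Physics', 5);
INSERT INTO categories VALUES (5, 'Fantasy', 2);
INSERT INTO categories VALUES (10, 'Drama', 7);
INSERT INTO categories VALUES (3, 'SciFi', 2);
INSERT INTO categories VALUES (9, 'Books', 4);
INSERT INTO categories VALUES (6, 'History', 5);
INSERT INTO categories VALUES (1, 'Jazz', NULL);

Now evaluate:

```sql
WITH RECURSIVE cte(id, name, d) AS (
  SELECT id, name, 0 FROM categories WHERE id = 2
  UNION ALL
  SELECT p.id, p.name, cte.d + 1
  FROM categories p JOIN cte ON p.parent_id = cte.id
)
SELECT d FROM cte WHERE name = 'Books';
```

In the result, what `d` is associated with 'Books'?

Base: id=2 (Fiction) at d 0.
Iteration 1: rows with parent_id in {2} -> SciFi (id 3, d 1), Fantasy (id 5, d 1).
Iteration 2: rows with parent_id in {3,5} -> Biology (id 4, d 2), History (id 6, d 2), NonFiction (id 7, d 2), Mystery (id 8, d 2), Physics (id 11, d 2).
Iteration 3: rows with parent_id in {4,6,7,8,11} -> Books (id 9, d 3), Drama (id 10, d 3).
Iteration 4: rows with parent_id in {9,10} -> Rock (id 12, d 4).
Iteration 5: no rows with parent_id in {12}; recursion stops.

3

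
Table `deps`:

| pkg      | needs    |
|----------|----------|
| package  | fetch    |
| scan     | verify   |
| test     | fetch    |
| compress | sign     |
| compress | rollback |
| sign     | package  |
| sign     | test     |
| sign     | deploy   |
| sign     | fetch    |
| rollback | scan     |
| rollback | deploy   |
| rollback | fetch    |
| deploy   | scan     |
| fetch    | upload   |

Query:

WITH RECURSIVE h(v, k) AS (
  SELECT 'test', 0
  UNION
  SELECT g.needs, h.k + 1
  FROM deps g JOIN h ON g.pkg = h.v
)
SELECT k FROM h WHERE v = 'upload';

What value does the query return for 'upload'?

Base: (test, k=0).
Iteration 1: edges from {test} -> (fetch, k=1).
Iteration 2: edges from {fetch} -> (upload, k=2).
Iteration 3: no outgoing edges from {upload}; recursion stops.

2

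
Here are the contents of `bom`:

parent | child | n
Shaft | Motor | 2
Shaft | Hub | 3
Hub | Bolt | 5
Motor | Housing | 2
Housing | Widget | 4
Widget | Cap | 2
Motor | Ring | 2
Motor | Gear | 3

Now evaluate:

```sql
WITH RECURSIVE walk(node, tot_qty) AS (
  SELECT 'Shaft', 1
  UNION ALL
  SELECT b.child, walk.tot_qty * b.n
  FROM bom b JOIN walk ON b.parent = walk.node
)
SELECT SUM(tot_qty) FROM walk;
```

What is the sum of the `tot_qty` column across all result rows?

83

Base: (Shaft, tot_qty=1).
Iteration 1: components of {Shaft} -> Hub = 1*3 = 3, Motor = 1*2 = 2.
Iteration 2: components of {Hub,Motor} -> Bolt = 3*5 = 15, Gear = 2*3 = 6, Housing = 2*2 = 4, Ring = 2*2 = 4.
Iteration 3: components of {Bolt,Gear,Housing,Ring} -> Widget = 4*4 = 16.
Iteration 4: components of {Widget} -> Cap = 16*2 = 32.
Iteration 5: no further components; recursion stops.
SUM(tot_qty) = 1 + 2 + 3 + 4 + 4 + 6 + 15 + 16 + 32 = 83.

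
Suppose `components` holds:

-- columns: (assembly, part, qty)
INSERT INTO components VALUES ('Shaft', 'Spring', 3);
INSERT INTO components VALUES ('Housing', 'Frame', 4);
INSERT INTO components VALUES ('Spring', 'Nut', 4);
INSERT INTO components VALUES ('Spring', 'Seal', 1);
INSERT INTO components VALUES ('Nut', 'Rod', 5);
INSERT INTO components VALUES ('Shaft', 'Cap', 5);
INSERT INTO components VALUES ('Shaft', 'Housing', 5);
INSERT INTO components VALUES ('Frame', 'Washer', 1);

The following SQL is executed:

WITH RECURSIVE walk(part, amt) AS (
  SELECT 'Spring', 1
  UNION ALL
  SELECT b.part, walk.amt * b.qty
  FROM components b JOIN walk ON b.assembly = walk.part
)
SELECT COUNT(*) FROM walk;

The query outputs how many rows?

4

Base: (Spring, amt=1).
Iteration 1: components of {Spring} -> Nut = 1*4 = 4, Seal = 1*1 = 1.
Iteration 2: components of {Nut,Seal} -> Rod = 4*5 = 20.
Iteration 3: no further components; recursion stops.
Total rows emitted: 4.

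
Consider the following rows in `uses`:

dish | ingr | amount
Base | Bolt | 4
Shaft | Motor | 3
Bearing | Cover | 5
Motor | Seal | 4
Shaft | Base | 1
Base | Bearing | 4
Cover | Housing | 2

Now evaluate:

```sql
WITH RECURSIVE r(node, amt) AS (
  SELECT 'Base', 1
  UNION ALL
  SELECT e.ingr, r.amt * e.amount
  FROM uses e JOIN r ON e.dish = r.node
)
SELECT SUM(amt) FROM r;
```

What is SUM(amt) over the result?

Base: (Base, amt=1).
Iteration 1: components of {Base} -> Bearing = 1*4 = 4, Bolt = 1*4 = 4.
Iteration 2: components of {Bearing,Bolt} -> Cover = 4*5 = 20.
Iteration 3: components of {Cover} -> Housing = 20*2 = 40.
Iteration 4: no further components; recursion stops.
SUM(amt) = 1 + 4 + 4 + 20 + 40 = 69.

69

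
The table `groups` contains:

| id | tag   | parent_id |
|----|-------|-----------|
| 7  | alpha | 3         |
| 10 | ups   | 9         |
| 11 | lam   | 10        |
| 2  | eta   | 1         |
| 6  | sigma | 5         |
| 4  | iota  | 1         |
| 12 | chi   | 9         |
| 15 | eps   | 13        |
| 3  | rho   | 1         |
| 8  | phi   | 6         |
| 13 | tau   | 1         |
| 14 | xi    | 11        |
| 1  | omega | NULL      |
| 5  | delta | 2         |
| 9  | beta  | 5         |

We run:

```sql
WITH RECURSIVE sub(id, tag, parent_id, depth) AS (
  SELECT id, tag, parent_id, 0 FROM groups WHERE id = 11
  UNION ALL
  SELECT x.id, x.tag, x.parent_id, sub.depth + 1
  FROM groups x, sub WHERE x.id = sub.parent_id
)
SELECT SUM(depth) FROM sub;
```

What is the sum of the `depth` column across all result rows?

15

Base: id=11 (lam), parent_id=10, depth 0.
Iteration 1: join on id=10 -> ups (id 10, parent_id=9, depth 1).
Iteration 2: join on id=9 -> beta (id 9, parent_id=5, depth 2).
Iteration 3: join on id=5 -> delta (id 5, parent_id=2, depth 3).
Iteration 4: join on id=2 -> eta (id 2, parent_id=1, depth 4).
Iteration 5: join on id=1 -> omega (id 1, parent_id=NULL, depth 5).
Iteration 6: parent_id is NULL; no match; recursion stops.
SUM(depth) = 0 + 1 + 2 + 3 + 4 + 5 = 15.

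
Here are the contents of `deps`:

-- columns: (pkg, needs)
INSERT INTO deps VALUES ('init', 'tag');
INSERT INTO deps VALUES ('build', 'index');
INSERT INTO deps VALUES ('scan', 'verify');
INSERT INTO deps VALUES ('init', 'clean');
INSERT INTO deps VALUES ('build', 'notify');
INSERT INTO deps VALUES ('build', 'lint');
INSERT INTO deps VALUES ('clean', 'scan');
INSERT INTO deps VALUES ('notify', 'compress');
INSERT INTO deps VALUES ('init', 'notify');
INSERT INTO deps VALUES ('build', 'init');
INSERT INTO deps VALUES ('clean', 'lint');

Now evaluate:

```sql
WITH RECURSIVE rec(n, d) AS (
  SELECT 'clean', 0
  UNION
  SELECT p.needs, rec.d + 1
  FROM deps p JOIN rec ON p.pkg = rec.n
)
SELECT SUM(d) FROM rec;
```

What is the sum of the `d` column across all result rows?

Base: (clean, d=0).
Iteration 1: edges from {clean} -> (lint, d=1), (scan, d=1).
Iteration 2: edges from {lint,scan} -> (verify, d=2).
Iteration 3: no outgoing edges from {verify}; recursion stops.
SUM(d) = 0 + 1 + 1 + 2 = 4.

4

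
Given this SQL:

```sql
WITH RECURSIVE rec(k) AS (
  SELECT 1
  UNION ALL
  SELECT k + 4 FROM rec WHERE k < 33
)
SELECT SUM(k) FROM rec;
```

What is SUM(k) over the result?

153

Base: k=1.
Iteration 1: 1 < 33 holds -> k = 1 + 4 = 5.
Iteration 2: 5 < 33 holds -> k = 5 + 4 = 9.
Iteration 3: 9 < 33 holds -> k = 9 + 4 = 13.
Iteration 4: 13 < 33 holds -> k = 13 + 4 = 17.
Iteration 5: 17 < 33 holds -> k = 17 + 4 = 21.
Iteration 6: 21 < 33 holds -> k = 21 + 4 = 25.
Iteration 7: 25 < 33 holds -> k = 25 + 4 = 29.
Iteration 8: 29 < 33 holds -> k = 29 + 4 = 33.
Iteration 9: 33 < 33 fails; recursion stops.
SUM(k) = 1 + 5 + 9 + 13 + 17 + 21 + 25 + 29 + 33 = 153.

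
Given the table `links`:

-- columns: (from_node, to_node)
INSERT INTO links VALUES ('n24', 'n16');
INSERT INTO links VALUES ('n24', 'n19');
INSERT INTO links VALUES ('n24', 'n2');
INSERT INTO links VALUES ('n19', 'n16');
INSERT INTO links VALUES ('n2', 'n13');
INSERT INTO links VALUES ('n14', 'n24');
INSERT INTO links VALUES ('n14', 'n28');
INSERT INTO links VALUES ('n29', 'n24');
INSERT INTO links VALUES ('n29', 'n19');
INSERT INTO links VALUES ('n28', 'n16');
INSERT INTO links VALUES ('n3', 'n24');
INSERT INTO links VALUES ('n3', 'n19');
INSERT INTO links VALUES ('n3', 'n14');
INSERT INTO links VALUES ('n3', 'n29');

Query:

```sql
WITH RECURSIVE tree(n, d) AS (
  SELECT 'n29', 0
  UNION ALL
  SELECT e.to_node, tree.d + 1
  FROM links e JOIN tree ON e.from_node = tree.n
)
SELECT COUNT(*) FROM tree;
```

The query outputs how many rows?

Base: (n29, d=0).
Iteration 1: edges from {n29} -> (n19, d=1), (n24, d=1).
Iteration 2: edges from {n19,n24} -> (n16, d=2) x2, (n19, d=2), (n2, d=2). [UNION ALL keeps all 4 new rows, including repeats]
Iteration 3: edges from {n16,n19,n2} -> (n13, d=3), (n16, d=3).
Iteration 4: no outgoing edges from {n13,n16}; recursion stops.
Total rows emitted: 9.

9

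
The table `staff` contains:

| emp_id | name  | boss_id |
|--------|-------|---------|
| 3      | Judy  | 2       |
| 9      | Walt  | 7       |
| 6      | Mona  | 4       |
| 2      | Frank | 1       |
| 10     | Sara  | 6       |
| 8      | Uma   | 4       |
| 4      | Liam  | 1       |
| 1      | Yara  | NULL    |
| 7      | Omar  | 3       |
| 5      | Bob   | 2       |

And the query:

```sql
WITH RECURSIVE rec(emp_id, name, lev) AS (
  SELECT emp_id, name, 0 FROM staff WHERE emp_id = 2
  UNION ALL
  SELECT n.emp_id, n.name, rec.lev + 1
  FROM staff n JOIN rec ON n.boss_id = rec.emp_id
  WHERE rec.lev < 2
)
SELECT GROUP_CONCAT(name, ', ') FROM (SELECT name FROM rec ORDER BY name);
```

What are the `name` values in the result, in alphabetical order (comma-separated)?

Bob, Frank, Judy, Omar

Base: emp_id=2 (Frank) at lev 0.
Iteration 1: rows with boss_id in {2} -> Judy (id 3, lev 1), Bob (id 5, lev 1).
Iteration 2: rows with boss_id in {3,5} -> Omar (id 7, lev 2).
Iteration 3: lev < 2 fails for all current rows; recursion stops.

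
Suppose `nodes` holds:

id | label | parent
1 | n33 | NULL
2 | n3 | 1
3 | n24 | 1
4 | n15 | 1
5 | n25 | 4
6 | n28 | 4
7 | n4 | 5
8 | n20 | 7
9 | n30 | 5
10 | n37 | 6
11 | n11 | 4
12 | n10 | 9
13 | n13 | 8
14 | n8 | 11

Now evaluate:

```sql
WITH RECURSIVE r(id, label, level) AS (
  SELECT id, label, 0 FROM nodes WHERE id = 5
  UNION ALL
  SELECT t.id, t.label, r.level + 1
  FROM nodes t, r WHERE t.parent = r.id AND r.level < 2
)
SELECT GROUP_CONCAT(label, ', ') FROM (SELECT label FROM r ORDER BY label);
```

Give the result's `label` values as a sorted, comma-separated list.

Base: id=5 (n25) at level 0.
Iteration 1: rows with parent in {5} -> n4 (id 7, level 1), n30 (id 9, level 1).
Iteration 2: rows with parent in {7,9} -> n20 (id 8, level 2), n10 (id 12, level 2).
Iteration 3: level < 2 fails for all current rows; recursion stops.

n10, n20, n25, n30, n4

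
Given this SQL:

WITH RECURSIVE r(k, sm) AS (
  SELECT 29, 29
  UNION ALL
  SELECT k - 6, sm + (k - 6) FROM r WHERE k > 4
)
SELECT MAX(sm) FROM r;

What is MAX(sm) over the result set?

85

Base: k=29, sm=29.
Iteration 1: 29 > 4 holds -> k = 29 - 6 = 23, sm = 29 + 23 = 52.
Iteration 2: 23 > 4 holds -> k = 23 - 6 = 17, sm = 52 + 17 = 69.
Iteration 3: 17 > 4 holds -> k = 17 - 6 = 11, sm = 69 + 11 = 80.
Iteration 4: 11 > 4 holds -> k = 11 - 6 = 5, sm = 80 + 5 = 85.
Iteration 5: 5 > 4 holds -> k = 5 - 6 = -1, sm = 85 + -1 = 84.
Iteration 6: -1 > 4 fails; recursion stops.
sm values: 29, 52, 69, 80, 85, 84; the maximum is 85.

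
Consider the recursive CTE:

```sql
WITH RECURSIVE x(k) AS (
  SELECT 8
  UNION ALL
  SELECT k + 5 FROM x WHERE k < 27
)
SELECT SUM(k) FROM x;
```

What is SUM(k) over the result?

90

Base: k=8.
Iteration 1: 8 < 27 holds -> k = 8 + 5 = 13.
Iteration 2: 13 < 27 holds -> k = 13 + 5 = 18.
Iteration 3: 18 < 27 holds -> k = 18 + 5 = 23.
Iteration 4: 23 < 27 holds -> k = 23 + 5 = 28.
Iteration 5: 28 < 27 fails; recursion stops.
SUM(k) = 8 + 13 + 18 + 23 + 28 = 90.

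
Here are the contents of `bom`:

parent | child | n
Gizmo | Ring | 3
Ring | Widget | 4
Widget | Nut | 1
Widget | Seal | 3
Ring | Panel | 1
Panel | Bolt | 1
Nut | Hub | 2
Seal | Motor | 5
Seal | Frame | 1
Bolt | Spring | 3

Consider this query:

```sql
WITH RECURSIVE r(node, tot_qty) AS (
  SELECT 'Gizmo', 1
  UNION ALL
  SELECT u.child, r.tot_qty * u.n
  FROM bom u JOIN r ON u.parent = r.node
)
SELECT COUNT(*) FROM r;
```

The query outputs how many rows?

Base: (Gizmo, tot_qty=1).
Iteration 1: components of {Gizmo} -> Ring = 1*3 = 3.
Iteration 2: components of {Ring} -> Panel = 3*1 = 3, Widget = 3*4 = 12.
Iteration 3: components of {Panel,Widget} -> Bolt = 3*1 = 3, Nut = 12*1 = 12, Seal = 12*3 = 36.
Iteration 4: components of {Bolt,Nut,Seal} -> Frame = 36*1 = 36, Hub = 12*2 = 24, Motor = 36*5 = 180, Spring = 3*3 = 9.
Iteration 5: no further components; recursion stops.
Total rows emitted: 11.

11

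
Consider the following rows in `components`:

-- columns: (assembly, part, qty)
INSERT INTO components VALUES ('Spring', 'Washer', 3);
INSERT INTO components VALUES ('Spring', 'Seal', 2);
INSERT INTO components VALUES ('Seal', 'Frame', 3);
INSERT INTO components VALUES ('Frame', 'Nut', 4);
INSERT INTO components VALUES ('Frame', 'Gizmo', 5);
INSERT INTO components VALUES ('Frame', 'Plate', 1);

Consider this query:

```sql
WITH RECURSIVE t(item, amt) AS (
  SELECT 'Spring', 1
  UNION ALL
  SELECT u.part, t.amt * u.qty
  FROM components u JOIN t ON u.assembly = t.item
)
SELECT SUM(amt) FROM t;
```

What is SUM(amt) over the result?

Base: (Spring, amt=1).
Iteration 1: components of {Spring} -> Seal = 1*2 = 2, Washer = 1*3 = 3.
Iteration 2: components of {Seal,Washer} -> Frame = 2*3 = 6.
Iteration 3: components of {Frame} -> Gizmo = 6*5 = 30, Nut = 6*4 = 24, Plate = 6*1 = 6.
Iteration 4: no further components; recursion stops.
SUM(amt) = 1 + 3 + 2 + 6 + 24 + 30 + 6 = 72.

72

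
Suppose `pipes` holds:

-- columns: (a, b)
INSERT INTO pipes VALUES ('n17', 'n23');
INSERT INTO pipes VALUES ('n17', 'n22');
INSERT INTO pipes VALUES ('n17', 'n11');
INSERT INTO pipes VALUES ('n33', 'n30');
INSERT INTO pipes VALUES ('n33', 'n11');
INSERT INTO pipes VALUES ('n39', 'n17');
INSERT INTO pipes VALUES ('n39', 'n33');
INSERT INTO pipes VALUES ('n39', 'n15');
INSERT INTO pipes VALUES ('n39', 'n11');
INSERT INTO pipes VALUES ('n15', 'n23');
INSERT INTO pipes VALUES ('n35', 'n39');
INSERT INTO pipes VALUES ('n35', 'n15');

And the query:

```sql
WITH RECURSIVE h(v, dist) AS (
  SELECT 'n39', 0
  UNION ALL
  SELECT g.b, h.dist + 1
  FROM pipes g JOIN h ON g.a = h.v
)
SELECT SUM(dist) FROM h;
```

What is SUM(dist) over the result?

16

Base: (n39, dist=0).
Iteration 1: edges from {n39} -> (n11, dist=1), (n15, dist=1), (n17, dist=1), (n33, dist=1).
Iteration 2: edges from {n11,n15,n17,n33} -> (n11, dist=2) x2, (n22, dist=2), (n23, dist=2) x2, (n30, dist=2). [UNION ALL keeps all 6 new rows, including repeats]
Iteration 3: no outgoing edges from {n11,n22,n23,n30}; recursion stops.
SUM(dist) = 0 + 1 + 1 + 1 + 1 + 2 + 2 + 2 + 2 + 2 + 2 = 16.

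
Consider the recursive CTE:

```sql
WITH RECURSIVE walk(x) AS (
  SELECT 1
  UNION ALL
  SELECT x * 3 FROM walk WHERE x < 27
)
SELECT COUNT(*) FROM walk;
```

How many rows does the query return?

Base: x=1.
Iteration 1: 1 < 27 holds -> x = 1 * 3 = 3.
Iteration 2: 3 < 27 holds -> x = 3 * 3 = 9.
Iteration 3: 9 < 27 holds -> x = 9 * 3 = 27.
Iteration 4: 27 < 27 fails; recursion stops.
Total rows emitted: 4.

4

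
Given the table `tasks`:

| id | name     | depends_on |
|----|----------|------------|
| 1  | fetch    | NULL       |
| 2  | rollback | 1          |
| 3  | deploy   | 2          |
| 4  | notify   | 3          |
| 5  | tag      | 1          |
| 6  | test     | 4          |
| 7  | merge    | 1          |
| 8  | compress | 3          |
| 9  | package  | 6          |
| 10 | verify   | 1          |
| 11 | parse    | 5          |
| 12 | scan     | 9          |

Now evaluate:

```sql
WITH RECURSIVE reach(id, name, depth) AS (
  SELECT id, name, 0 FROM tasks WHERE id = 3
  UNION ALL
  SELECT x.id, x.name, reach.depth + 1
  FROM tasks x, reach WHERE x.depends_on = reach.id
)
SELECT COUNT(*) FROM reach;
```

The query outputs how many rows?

Base: id=3 (deploy) at depth 0.
Iteration 1: rows with depends_on in {3} -> notify (id 4, depth 1), compress (id 8, depth 1).
Iteration 2: rows with depends_on in {4,8} -> test (id 6, depth 2).
Iteration 3: rows with depends_on in {6} -> package (id 9, depth 3).
Iteration 4: rows with depends_on in {9} -> scan (id 12, depth 4).
Iteration 5: no rows with depends_on in {12}; recursion stops.
Total rows emitted: 6.

6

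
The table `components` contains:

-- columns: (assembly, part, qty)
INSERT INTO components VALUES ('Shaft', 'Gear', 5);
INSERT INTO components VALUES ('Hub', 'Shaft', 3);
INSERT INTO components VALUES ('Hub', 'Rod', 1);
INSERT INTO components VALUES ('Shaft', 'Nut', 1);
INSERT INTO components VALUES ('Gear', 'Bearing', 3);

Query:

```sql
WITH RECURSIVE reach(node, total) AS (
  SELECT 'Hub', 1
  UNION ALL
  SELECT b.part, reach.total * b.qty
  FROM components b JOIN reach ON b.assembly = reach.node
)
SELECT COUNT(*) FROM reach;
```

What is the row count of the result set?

Base: (Hub, total=1).
Iteration 1: components of {Hub} -> Rod = 1*1 = 1, Shaft = 1*3 = 3.
Iteration 2: components of {Rod,Shaft} -> Gear = 3*5 = 15, Nut = 3*1 = 3.
Iteration 3: components of {Gear,Nut} -> Bearing = 15*3 = 45.
Iteration 4: no further components; recursion stops.
Total rows emitted: 6.

6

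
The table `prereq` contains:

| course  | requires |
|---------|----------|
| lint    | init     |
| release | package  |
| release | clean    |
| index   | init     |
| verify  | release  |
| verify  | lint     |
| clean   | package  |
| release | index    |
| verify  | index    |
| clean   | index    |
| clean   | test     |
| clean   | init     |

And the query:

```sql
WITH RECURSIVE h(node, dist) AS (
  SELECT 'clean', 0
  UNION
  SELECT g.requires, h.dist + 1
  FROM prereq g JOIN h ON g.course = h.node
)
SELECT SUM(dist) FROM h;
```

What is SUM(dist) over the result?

6

Base: (clean, dist=0).
Iteration 1: edges from {clean} -> (index, dist=1), (init, dist=1), (package, dist=1), (test, dist=1).
Iteration 2: edges from {index,init,package,test} -> (init, dist=2).
Iteration 3: no outgoing edges from {init}; recursion stops.
SUM(dist) = 0 + 1 + 1 + 1 + 1 + 2 = 6.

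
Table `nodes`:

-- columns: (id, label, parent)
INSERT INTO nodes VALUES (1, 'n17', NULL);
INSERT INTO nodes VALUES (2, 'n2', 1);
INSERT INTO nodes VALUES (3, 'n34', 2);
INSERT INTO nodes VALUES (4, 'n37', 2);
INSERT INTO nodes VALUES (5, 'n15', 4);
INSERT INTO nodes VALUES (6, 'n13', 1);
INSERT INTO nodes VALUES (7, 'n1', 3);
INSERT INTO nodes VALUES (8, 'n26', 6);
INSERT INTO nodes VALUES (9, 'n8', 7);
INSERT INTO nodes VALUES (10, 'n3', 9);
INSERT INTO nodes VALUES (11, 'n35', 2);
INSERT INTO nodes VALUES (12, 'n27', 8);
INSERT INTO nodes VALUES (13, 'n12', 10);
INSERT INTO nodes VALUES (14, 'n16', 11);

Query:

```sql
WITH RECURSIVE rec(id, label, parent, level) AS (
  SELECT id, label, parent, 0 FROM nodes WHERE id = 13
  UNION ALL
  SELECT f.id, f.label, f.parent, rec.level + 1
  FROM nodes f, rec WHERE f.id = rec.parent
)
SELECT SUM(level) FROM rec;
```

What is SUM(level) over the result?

Base: id=13 (n12), parent=10, level 0.
Iteration 1: join on id=10 -> n3 (id 10, parent=9, level 1).
Iteration 2: join on id=9 -> n8 (id 9, parent=7, level 2).
Iteration 3: join on id=7 -> n1 (id 7, parent=3, level 3).
Iteration 4: join on id=3 -> n34 (id 3, parent=2, level 4).
Iteration 5: join on id=2 -> n2 (id 2, parent=1, level 5).
Iteration 6: join on id=1 -> n17 (id 1, parent=NULL, level 6).
Iteration 7: parent is NULL; no match; recursion stops.
SUM(level) = 0 + 1 + 2 + 3 + 4 + 5 + 6 = 21.

21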